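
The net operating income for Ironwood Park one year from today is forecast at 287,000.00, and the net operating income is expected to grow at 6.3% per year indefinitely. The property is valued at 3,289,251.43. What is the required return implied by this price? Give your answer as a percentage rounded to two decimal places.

P = D₁/(r − g) ⇒ r = D₁/P + g = 287,000.0000/3,289,251.43 + 0.063 = 0.087254 + 0.063 = 0.150254

15.03%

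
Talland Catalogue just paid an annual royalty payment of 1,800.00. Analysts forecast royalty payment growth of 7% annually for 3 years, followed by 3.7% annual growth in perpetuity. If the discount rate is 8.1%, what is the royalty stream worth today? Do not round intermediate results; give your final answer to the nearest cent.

46431.66

D_1 = 1926.00000
D_2 = 2060.82000
D_3 = 2205.07740
Terminal value at year 3: TV = D_3×(1+g_2)/(r−g_2) = 2286.66526/0.044 = 51969.66509
P_0 = D_1/(1+r)^1 + D_2/(1+r)^2 + D_3/(1+r)^3 + TV/(1+r)^3
    = 1781.68363 + 1763.55364 + 1745.60813 + 41140.80983 = 46431.65522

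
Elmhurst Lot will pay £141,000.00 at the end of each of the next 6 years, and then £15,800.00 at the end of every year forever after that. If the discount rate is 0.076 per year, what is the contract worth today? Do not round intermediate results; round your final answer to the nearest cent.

£793770.22

PV of 6-year annuity: £141,000.00 × [1 − (1+0.076)^−6] / 0.076 = 659811.84754
Perpetuity value at year 6: £15,800.00 / 0.076 = 207894.73684
PV of perpetuity: 207894.73684 / (1+0.076)^6 = 133958.37378
Total PV = 659811.84754 + 133958.37378 = 793770.22132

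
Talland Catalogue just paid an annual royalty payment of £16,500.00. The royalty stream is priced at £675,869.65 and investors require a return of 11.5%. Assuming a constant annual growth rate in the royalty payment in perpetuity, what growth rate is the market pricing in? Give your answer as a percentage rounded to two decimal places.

8.84%

P = D₀(1+g)/(r−g) ⇒ P(r−g) = D₀(1+g) ⇒ g(P+D₀) = P·r − D₀
g = (P·r − D₀)/(P + D₀) = (£675,869.65×0.115 − £16,500.00) / (£675,869.65 + £16,500.00) = 0.088428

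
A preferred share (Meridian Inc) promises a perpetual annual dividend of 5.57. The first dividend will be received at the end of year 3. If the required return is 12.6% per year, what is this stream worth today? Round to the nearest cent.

Value at end of year 2: C / r = 5.57 / 0.126 = 44.2063
Discount to today: PV = 44.2063 / (1 + 0.126)^2 = 44.2063 / 1.267876 = 34.87

34.87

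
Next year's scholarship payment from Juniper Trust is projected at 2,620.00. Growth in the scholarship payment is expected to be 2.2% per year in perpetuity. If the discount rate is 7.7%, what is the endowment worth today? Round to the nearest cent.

47636.36

Growing perpetuity: P = D₁ / (r − g) = 2,620.0000 / (0.077 − 0.022) = 47,636.36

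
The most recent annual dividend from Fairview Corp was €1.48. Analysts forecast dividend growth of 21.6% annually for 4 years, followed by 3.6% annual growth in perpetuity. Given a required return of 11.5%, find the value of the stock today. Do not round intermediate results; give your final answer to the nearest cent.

D_1 = 1.79968
D_2 = 2.18841
D_3 = 2.66111
D_4 = 3.23591
Terminal value at year 4: TV = D_4×(1+g_2)/(r−g_2) = 3.35240/0.079 = 42.43544
P_0 = D_1/(1+r)^1 + D_2/(1+r)^2 + D_3/(1+r)^3 + D_4/(1+r)^4 + TV/(1+r)^4
    = 1.61406 + 1.76027 + 1.91972 + 2.09361 + 27.45549 = 34.84316

€34.84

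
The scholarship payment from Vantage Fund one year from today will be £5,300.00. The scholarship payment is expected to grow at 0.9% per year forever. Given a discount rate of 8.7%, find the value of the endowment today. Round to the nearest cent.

Growing perpetuity: P = D₁ / (r − g) = £5,300.0000 / (0.087 − 0.009) = £67,948.72

£67948.72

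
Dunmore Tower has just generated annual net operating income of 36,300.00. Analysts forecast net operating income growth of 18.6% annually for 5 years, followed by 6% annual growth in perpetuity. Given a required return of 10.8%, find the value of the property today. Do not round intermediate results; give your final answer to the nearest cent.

1350032.92

D_1 = 43051.80000
D_2 = 51059.43480
D_3 = 60556.48967
D_4 = 71819.99675
D_5 = 85178.51615
Terminal value at year 5: TV = D_5×(1+g_2)/(r−g_2) = 90289.22712/0.048 = 1881025.56493
P_0 = D_1/(1+r)^1 + D_2/(1+r)^2 + D_3/(1+r)^3 + D_4/(1+r)^4 + D_5/(1+r)^5 + TV/(1+r)^5
    = 38855.41516 + 41590.72417 + 44518.59104 + 47652.57127 + 51007.17466 + 1126408.44050 = 1350032.91681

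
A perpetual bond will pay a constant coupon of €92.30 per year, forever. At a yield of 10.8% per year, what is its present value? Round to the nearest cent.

Level perpetuity: PV = C / r = €92.30 / 0.108 = €854.63

€854.63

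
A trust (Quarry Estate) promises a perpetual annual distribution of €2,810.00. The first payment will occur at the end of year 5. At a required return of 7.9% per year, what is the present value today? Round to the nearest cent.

€26241.79

Value at end of year 4: C / r = €2,810.00 / 0.079 = €35,569.6203
Discount to today: PV = €35,569.6203 / (1 + 0.079)^4 = €35,569.6203 / 1.355457 = €26,241.79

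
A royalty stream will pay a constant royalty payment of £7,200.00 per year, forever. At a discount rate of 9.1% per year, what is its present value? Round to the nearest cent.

Level perpetuity: PV = C / r = £7,200.00 / 0.091 = £79,120.88

£79120.88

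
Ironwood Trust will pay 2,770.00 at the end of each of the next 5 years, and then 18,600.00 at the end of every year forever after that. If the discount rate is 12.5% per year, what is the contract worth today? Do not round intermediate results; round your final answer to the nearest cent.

PV of 5-year annuity: 2,770.00 × [1 − (1+0.125)^−5] / 0.125 = 9862.77431
Perpetuity value at year 5: 18,600.00 / 0.125 = 148800.00000
PV of perpetuity: 148800.00000 / (1+0.125)^5 = 82573.42885
Total PV = 9862.77431 + 82573.42885 = 92436.20315

92436.20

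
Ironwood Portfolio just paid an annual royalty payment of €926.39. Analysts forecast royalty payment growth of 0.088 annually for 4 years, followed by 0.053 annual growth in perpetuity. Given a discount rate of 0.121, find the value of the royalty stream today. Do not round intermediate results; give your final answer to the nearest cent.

€16170.12

D_1 = 1007.91232
D_2 = 1096.60860
D_3 = 1193.11016
D_4 = 1298.10386
Terminal value at year 4: TV = D_4×(1+g_2)/(r−g_2) = 1366.90336/0.068 = 20101.52000
P_0 = D_1/(1+r)^1 + D_2/(1+r)^2 + D_3/(1+r)^3 + D_4/(1+r)^4 + TV/(1+r)^4
    = 899.11893 + 872.65066 + 846.96157 + 822.02872 + 12729.35645 = 16170.11634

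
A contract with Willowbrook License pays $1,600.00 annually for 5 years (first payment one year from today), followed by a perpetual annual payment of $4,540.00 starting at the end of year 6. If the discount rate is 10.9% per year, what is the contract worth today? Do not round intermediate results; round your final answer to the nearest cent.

$30758.05

PV of 5-year annuity: $1,600.00 × [1 − (1+0.109)^−5] / 0.109 = 5928.34096
Perpetuity value at year 5: $4,540.00 / 0.109 = 41651.37615
PV of perpetuity: 41651.37615 / (1+0.109)^5 = 24829.70868
Total PV = 5928.34096 + 24829.70868 = 30758.04964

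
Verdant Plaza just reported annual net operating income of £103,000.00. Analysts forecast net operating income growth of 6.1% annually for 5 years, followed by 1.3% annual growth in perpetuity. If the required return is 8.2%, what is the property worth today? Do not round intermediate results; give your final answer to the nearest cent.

D_1 = 109283.00000
D_2 = 115949.26300
D_3 = 123022.16804
D_4 = 130526.52029
D_5 = 138488.63803
Terminal value at year 5: TV = D_5×(1+g_2)/(r−g_2) = 140288.99033/0.069 = 2033173.77284
P_0 = D_1/(1+r)^1 + D_2/(1+r)^2 + D_3/(1+r)^3 + D_4/(1+r)^4 + D_5/(1+r)^5 + TV/(1+r)^5
    = 101000.92421 + 99040.64750 + 97118.41682 + 95233.49375 + 93385.15423 + 1371002.33667 = 1856780.97318

£1856780.97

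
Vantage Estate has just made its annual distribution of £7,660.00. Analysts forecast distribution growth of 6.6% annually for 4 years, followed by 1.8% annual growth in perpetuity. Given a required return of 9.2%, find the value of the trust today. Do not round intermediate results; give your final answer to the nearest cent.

D_1 = 8165.56000
D_2 = 8704.48696
D_3 = 9278.98310
D_4 = 9891.39598
Terminal value at year 4: TV = D_4×(1+g_2)/(r−g_2) = 10069.44111/0.074 = 136073.52854
P_0 = D_1/(1+r)^1 + D_2/(1+r)^2 + D_3/(1+r)^3 + D_4/(1+r)^4 + TV/(1+r)^4
    = 7477.61905 + 7299.58050 + 7125.78096 + 6956.11951 + 95693.64409 = 124552.74411

£124552.74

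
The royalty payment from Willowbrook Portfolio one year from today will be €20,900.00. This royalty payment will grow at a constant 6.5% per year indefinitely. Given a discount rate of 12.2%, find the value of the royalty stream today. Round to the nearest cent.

€366666.67

Growing perpetuity: P = D₁ / (r − g) = €20,900.0000 / (0.122 − 0.065) = €366,666.67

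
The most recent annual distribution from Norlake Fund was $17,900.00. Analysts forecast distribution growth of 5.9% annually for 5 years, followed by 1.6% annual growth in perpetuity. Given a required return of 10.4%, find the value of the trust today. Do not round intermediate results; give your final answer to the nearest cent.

D_1 = 18956.10000
D_2 = 20074.50990
D_3 = 21258.90598
D_4 = 22513.18144
D_5 = 23841.45914
Terminal value at year 5: TV = D_5×(1+g_2)/(r−g_2) = 24222.92249/0.088 = 275260.48282
P_0 = D_1/(1+r)^1 + D_2/(1+r)^2 + D_3/(1+r)^3 + D_4/(1+r)^4 + D_5/(1+r)^5 + TV/(1+r)^5
    = 17170.38043 + 16470.50080 + 15799.14886 + 15155.16182 + 14537.42424 + 167841.17080 = 246973.78696

$246973.79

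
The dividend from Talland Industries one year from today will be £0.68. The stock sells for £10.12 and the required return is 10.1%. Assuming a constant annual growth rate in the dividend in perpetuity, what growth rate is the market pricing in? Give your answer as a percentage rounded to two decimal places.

3.38%

P = D₁/(r−g) ⇒ g = r − D₁/P = 0.101 − £0.68/£10.12 = 0.033806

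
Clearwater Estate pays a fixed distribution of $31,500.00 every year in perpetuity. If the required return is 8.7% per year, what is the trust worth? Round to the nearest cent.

Level perpetuity: PV = C / r = $31,500.00 / 0.087 = $362,068.97

$362068.97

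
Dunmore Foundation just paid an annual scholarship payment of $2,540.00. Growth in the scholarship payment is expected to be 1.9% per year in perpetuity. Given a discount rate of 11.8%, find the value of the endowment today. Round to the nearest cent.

D₁ = D₀ × (1 + g) = $2,540.00 × 1.019 = $2,588.2600
Growing perpetuity: P = D₁ / (r − g) = $2,588.2600 / (0.118 − 0.019) = $26,144.04

$26144.04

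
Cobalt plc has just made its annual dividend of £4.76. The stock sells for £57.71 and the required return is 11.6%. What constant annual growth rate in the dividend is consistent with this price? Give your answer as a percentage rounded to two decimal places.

3.10%

P = D₀(1+g)/(r−g) ⇒ P(r−g) = D₀(1+g) ⇒ g(P+D₀) = P·r − D₀
g = (P·r − D₀)/(P + D₀) = (£57.71×0.116 − £4.76) / (£57.71 + £4.76) = 0.030965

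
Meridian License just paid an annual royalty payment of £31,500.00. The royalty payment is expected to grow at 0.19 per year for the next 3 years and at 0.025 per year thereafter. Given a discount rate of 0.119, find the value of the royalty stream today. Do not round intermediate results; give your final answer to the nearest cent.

£520109.16

D_1 = 37485.00000
D_2 = 44607.15000
D_3 = 53082.50850
Terminal value at year 3: TV = D_3×(1+g_2)/(r−g_2) = 54409.57121/0.094 = 578825.22566
P_0 = D_1/(1+r)^1 + D_2/(1+r)^2 + D_3/(1+r)^3 + TV/(1+r)^3
    = 33498.65952 + 35624.13300 + 37884.46673 + 413101.89783 = 520109.15708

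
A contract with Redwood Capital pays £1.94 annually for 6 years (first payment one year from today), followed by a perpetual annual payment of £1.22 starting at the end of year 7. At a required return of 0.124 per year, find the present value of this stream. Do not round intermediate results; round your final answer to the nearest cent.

£12.77

PV of 6-year annuity: £1.94 × [1 − (1+0.124)^−6] / 0.124 = 7.88658
Perpetuity value at year 6: £1.22 / 0.124 = 9.83871
PV of perpetuity: 9.83871 / (1+0.124)^6 = 4.87911
Total PV = 7.88658 + 4.87911 = 12.76569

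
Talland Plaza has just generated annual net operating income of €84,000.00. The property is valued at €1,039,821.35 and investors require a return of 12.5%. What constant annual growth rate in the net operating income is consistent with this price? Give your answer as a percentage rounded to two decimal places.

4.09%

P = D₀(1+g)/(r−g) ⇒ P(r−g) = D₀(1+g) ⇒ g(P+D₀) = P·r − D₀
g = (P·r − D₀)/(P + D₀) = (€1,039,821.35×0.125 − €84,000.00) / (€1,039,821.35 + €84,000.00) = 0.040912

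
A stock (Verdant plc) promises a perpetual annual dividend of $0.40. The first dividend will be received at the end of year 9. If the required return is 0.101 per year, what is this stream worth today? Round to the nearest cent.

$1.83

Value at end of year 8: C / r = $0.40 / 0.101 = $3.9604
Discount to today: PV = $3.9604 / (1 + 0.101)^8 = $3.9604 / 2.159228 = $1.83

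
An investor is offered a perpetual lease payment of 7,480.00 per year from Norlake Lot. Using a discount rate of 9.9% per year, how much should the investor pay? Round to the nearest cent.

Level perpetuity: PV = C / r = 7,480.00 / 0.099 = 75,555.56

75555.56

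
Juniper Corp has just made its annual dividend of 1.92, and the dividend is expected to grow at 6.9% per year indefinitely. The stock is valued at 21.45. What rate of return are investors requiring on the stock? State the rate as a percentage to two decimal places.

16.47%

D₁ = 1.92 × 1.069 = 2.0525
P = D₁/(r − g) ⇒ r = D₁/P + g = 2.0525/21.45 + 0.069 = 0.095687 + 0.069 = 0.164687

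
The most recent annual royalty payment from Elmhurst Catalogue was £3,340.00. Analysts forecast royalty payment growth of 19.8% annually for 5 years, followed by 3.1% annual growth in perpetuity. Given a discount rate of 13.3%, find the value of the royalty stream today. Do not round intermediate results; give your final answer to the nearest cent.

D_1 = 4001.32000
D_2 = 4793.58136
D_3 = 5742.71047
D_4 = 6879.76714
D_5 = 8241.96104
Terminal value at year 5: TV = D_5×(1+g_2)/(r−g_2) = 8497.46183/0.102 = 83308.44930
P_0 = D_1/(1+r)^1 + D_2/(1+r)^2 + D_3/(1+r)^3 + D_4/(1+r)^4 + D_5/(1+r)^5 + TV/(1+r)^5
    = 3531.61518 + 3734.22329 + 3948.45499 + 4174.97712 + 4414.49478 + 44621.02078 = 64424.78614

£64424.79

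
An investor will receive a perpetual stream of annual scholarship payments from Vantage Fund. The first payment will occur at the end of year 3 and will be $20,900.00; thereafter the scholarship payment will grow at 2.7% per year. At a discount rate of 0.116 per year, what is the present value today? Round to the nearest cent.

Value at end of year 2: C₁ / (r − g) = $20,900.00 / (0.116 − 0.027) = $234,831.4607
Discount to today: PV = $234,831.4607 / (1 + 0.116)^2 = $234,831.4607 / 1.245456 = $188,550.59

$188550.59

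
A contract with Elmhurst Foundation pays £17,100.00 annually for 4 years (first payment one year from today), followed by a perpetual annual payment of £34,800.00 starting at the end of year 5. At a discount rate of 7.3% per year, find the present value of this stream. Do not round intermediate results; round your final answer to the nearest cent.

£417162.50

PV of 4-year annuity: £17,100.00 × [1 − (1+0.073)^−4] / 0.073 = 57531.18986
Perpetuity value at year 4: £34,800.00 / 0.073 = 476712.32877
PV of perpetuity: 476712.32877 / (1+0.073)^4 = 359631.31081
Total PV = 57531.18986 + 359631.31081 = 417162.50067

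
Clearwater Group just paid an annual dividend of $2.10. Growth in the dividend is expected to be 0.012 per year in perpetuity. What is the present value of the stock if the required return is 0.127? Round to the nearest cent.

$18.48

D₁ = D₀ × (1 + g) = $2.10 × 1.012 = $2.1252
Growing perpetuity: P = D₁ / (r − g) = $2.1252 / (0.127 − 0.012) = $18.48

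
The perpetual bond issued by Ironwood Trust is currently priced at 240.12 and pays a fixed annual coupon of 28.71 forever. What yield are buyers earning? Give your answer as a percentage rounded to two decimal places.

11.96%

P = C/r ⇒ r = C/P = 28.71/240.12 = 0.119565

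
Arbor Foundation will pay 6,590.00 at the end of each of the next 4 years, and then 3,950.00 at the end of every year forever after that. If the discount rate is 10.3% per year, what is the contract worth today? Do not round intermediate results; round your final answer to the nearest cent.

PV of 4-year annuity: 6,590.00 × [1 − (1+0.103)^−4] / 0.103 = 20754.47394
Perpetuity value at year 4: 3,950.00 / 0.103 = 38349.51456
PV of perpetuity: 38349.51456 / (1+0.103)^4 = 25909.42776
Total PV = 20754.47394 + 25909.42776 = 46663.90169

46663.90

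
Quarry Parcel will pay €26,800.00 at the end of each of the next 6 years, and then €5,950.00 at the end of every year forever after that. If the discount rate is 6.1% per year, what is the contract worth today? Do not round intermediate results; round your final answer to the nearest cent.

€199745.86

PV of 6-year annuity: €26,800.00 × [1 − (1+0.061)^−6] / 0.061 = 131371.25375
Perpetuity value at year 6: €5,950.00 / 0.061 = 97540.98361
PV of perpetuity: 97540.98361 / (1+0.061)^6 = 68374.60451
Total PV = 131371.25375 + 68374.60451 = 199745.85826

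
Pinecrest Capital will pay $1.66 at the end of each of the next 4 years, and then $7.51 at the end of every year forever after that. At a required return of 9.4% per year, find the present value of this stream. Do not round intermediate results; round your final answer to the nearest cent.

PV of 4-year annuity: $1.66 × [1 − (1+0.094)^−4] / 0.094 = 5.33105
Perpetuity value at year 4: $7.51 / 0.094 = 79.89362
PV of perpetuity: 79.89362 / (1+0.094)^4 = 55.77541
Total PV = 5.33105 + 55.77541 = 61.10647

$61.11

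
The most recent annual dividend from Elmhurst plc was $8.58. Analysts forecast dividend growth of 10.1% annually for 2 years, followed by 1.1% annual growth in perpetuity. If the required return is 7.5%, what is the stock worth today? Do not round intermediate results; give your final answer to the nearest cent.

D_1 = 9.44658
D_2 = 10.40068
Terminal value at year 2: TV = D_2×(1+g_2)/(r−g_2) = 10.51509/0.064 = 164.29831
P_0 = D_1/(1+r)^1 + D_2/(1+r)^2 + TV/(1+r)^2
    = 8.78752 + 9.00005 + 142.17269 = 159.96026

$159.96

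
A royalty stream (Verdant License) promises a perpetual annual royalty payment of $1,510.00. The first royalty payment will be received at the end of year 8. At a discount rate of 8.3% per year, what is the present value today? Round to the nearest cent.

Value at end of year 7: C / r = $1,510.00 / 0.083 = $18,192.7711
Discount to today: PV = $18,192.7711 / (1 + 0.083)^7 = $18,192.7711 / 1.747428 = $10,411.17

$10411.17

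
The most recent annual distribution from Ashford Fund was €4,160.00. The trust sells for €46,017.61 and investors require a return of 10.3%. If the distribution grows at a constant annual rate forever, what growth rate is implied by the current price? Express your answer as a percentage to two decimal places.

P = D₀(1+g)/(r−g) ⇒ P(r−g) = D₀(1+g) ⇒ g(P+D₀) = P·r − D₀
g = (P·r − D₀)/(P + D₀) = (€46,017.61×0.103 − €4,160.00) / (€46,017.61 + €4,160.00) = 0.011555

1.16%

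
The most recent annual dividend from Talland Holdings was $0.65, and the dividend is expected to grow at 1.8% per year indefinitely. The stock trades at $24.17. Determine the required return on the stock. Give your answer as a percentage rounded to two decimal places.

D₁ = $0.65 × 1.018 = $0.6617
P = D₁/(r − g) ⇒ r = D₁/P + g = $0.6617/$24.17 + 0.018 = 0.027377 + 0.018 = 0.045377

4.54%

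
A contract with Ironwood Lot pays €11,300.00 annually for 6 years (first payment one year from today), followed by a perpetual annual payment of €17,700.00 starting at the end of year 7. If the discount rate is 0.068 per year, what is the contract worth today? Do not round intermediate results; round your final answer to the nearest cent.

PV of 6-year annuity: €11,300.00 × [1 − (1+0.068)^−6] / 0.068 = 54196.07055
Perpetuity value at year 6: €17,700.00 / 0.068 = 260294.11765
PV of perpetuity: 260294.11765 / (1+0.068)^6 = 175402.92749
Total PV = 54196.07055 + 175402.92749 = 229598.99804

€229599.00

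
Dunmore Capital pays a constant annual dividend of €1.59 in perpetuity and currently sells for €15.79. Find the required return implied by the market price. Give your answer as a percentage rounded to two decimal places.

P = C/r ⇒ r = C/P = €1.59/€15.79 = 0.100697

10.07%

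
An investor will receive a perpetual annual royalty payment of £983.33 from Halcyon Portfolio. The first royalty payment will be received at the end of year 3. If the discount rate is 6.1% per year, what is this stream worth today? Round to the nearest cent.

£14319.86

Value at end of year 2: C / r = £983.33 / 0.061 = £16,120.1639
Discount to today: PV = £16,120.1639 / (1 + 0.061)^2 = £16,120.1639 / 1.125721 = £14,319.86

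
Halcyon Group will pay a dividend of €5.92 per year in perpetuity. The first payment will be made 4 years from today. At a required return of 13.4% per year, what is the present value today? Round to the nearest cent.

€30.30

Value at end of year 3: C / r = €5.92 / 0.134 = €44.1791
Discount to today: PV = €44.1791 / (1 + 0.134)^3 = €44.1791 / 1.458274 = €30.30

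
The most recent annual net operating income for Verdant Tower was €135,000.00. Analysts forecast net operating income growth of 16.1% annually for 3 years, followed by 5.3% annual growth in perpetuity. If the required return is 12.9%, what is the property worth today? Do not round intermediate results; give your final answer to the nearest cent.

€2462453.49

D_1 = 156735.00000
D_2 = 181969.33500
D_3 = 211266.39793
Terminal value at year 3: TV = D_3×(1+g_2)/(r−g_2) = 222463.51703/0.076 = 2927151.53981
P_0 = D_1/(1+r)^1 + D_2/(1+r)^2 + D_3/(1+r)^3 + TV/(1+r)^3
    = 138826.39504 + 142761.24415 + 146807.62131 + 2034058.22677 = 2462453.48726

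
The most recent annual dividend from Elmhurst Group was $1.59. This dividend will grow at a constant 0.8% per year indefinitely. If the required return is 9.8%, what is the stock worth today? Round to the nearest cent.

D₁ = D₀ × (1 + g) = $1.59 × 1.008 = $1.6027
Growing perpetuity: P = D₁ / (r − g) = $1.6027 / (0.098 − 0.008) = $17.81

$17.81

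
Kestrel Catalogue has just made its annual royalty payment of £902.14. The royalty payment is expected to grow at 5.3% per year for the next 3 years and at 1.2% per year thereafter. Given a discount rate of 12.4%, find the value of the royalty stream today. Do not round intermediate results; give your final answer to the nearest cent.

D_1 = 949.95342
D_2 = 1000.30095
D_3 = 1053.31690
Terminal value at year 3: TV = D_3×(1+g_2)/(r−g_2) = 1065.95670/0.112 = 9517.47058
P_0 = D_1/(1+r)^1 + D_2/(1+r)^2 + D_3/(1+r)^3 + TV/(1+r)^3
    = 845.15429 + 791.76821 + 741.75438 + 6702.28065 = 9080.95752

£9080.96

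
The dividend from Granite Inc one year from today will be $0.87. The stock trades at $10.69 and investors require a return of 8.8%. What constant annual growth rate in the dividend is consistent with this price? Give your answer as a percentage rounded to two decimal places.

P = D₁/(r−g) ⇒ g = r − D₁/P = 0.088 − $0.87/$10.69 = 0.006616

0.66%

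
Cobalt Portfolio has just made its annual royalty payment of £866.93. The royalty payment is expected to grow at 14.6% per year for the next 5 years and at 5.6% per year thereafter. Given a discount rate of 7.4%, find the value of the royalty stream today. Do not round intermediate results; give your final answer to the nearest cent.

D_1 = 993.50178
D_2 = 1138.55304
D_3 = 1304.78178
D_4 = 1495.27992
D_5 = 1713.59079
Terminal value at year 5: TV = D_5×(1+g_2)/(r−g_2) = 1809.55188/0.018 = 100530.65986
P_0 = D_1/(1+r)^1 + D_2/(1+r)^2 + D_3/(1+r)^3 + D_4/(1+r)^4 + D_5/(1+r)^5 + TV/(1+r)^5
    = 925.04821 + 987.06262 + 1053.23441 + 1123.84231 + 1199.18369 + 70352.10984 = 75640.48108

£75640.48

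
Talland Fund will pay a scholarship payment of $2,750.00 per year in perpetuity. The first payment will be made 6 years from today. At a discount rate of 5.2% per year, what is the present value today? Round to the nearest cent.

Value at end of year 5: C / r = $2,750.00 / 0.052 = $52,884.6154
Discount to today: PV = $52,884.6154 / (1 + 0.052)^5 = $52,884.6154 / 1.288483 = $41,044.09

$41044.09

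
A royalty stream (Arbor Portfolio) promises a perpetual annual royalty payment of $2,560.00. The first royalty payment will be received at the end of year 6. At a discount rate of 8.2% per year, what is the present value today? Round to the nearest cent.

Value at end of year 5: C / r = $2,560.00 / 0.082 = $31,219.5122
Discount to today: PV = $31,219.5122 / (1 + 0.082)^5 = $31,219.5122 / 1.482983 = $21,051.83

$21051.83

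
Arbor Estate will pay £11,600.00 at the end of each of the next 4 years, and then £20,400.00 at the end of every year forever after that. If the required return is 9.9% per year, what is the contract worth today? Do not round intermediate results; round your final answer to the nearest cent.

PV of 4-year annuity: £11,600.00 × [1 − (1+0.099)^−4] / 0.099 = 36850.17748
Perpetuity value at year 4: £20,400.00 / 0.099 = 206060.60606
PV of perpetuity: 206060.60606 / (1+0.099)^4 = 141255.12153
Total PV = 36850.17748 + 141255.12153 = 178105.29901

£178105.30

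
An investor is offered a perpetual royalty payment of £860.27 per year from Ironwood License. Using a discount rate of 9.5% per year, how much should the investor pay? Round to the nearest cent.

Level perpetuity: PV = C / r = £860.27 / 0.095 = £9,055.47

£9055.47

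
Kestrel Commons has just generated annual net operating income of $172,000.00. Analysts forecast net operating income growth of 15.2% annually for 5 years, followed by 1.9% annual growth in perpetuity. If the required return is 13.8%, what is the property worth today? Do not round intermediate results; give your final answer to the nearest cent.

D_1 = 198144.00000
D_2 = 228261.88800
D_3 = 262957.69498
D_4 = 302927.26461
D_5 = 348972.20883
Terminal value at year 5: TV = D_5×(1+g_2)/(r−g_2) = 355602.68080/0.119 = 2988257.82186
P_0 = D_1/(1+r)^1 + D_2/(1+r)^2 + D_3/(1+r)^3 + D_4/(1+r)^4 + D_5/(1+r)^5 + TV/(1+r)^5
    = 174115.99297 + 176258.01749 + 178426.39380 + 180621.44610 + 182843.50255 + 1565693.52186 = 2457958.87477

$2457958.87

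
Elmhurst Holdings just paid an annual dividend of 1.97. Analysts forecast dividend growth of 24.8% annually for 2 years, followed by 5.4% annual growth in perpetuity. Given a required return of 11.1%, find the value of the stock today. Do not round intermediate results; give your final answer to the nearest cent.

50.66

D_1 = 2.45856
D_2 = 3.06828
Terminal value at year 2: TV = D_2×(1+g_2)/(r−g_2) = 3.23397/0.057 = 56.73632
P_0 = D_1/(1+r)^1 + D_2/(1+r)^2 + TV/(1+r)^2
    = 2.21293 + 2.48581 + 45.96561 = 50.66434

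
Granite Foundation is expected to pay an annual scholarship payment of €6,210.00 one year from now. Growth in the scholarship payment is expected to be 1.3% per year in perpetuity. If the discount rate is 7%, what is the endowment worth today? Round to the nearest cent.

€108947.37

Growing perpetuity: P = D₁ / (r − g) = €6,210.0000 / (0.07 − 0.013) = €108,947.37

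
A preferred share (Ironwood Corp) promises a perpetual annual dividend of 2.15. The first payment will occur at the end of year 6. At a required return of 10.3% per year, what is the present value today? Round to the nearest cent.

12.79

Value at end of year 5: C / r = 2.15 / 0.103 = 20.8738
Discount to today: PV = 20.8738 / (1 + 0.103)^5 = 20.8738 / 1.632592 = 12.79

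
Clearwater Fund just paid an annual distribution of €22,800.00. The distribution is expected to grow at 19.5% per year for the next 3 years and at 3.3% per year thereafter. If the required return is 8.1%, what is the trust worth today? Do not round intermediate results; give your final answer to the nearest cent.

D_1 = 27246.00000
D_2 = 32558.97000
D_3 = 38907.96915
Terminal value at year 3: TV = D_3×(1+g_2)/(r−g_2) = 40191.93213/0.048 = 837331.91942
P_0 = D_1/(1+r)^1 + D_2/(1+r)^2 + D_3/(1+r)^3 + TV/(1+r)^3
    = 25204.44033 + 27862.44792 + 30800.76342 + 662858.09617 = 746725.74784

€746725.75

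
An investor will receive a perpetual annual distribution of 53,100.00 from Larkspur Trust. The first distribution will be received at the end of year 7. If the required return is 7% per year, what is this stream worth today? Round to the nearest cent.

505468.17

Value at end of year 6: C / r = 53,100.00 / 0.07 = 758,571.4286
Discount to today: PV = 758,571.4286 / (1 + 0.07)^6 = 758,571.4286 / 1.500730 = 505,468.17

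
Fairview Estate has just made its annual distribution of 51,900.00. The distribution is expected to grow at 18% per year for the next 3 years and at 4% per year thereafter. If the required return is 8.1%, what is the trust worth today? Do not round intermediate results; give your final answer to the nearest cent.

D_1 = 61242.00000
D_2 = 72265.56000
D_3 = 85273.36080
Terminal value at year 3: TV = D_3×(1+g_2)/(r−g_2) = 88684.29523/0.041 = 2163031.59102
P_0 = D_1/(1+r)^1 + D_2/(1+r)^2 + D_3/(1+r)^3 + TV/(1+r)^3
    = 56653.09898 + 61841.49565 + 67505.05538 + 1712323.35605 = 1898323.00607

1898323.01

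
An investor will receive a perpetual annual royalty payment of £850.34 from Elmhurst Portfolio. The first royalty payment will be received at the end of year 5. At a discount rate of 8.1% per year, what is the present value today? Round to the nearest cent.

Value at end of year 4: C / r = £850.34 / 0.081 = £10,498.0247
Discount to today: PV = £10,498.0247 / (1 + 0.081)^4 = £10,498.0247 / 1.365535 = £7,687.85

£7687.85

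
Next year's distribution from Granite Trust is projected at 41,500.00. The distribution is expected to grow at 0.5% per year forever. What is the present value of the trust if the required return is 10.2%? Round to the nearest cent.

427835.05

Growing perpetuity: P = D₁ / (r − g) = 41,500.0000 / (0.102 − 0.005) = 427,835.05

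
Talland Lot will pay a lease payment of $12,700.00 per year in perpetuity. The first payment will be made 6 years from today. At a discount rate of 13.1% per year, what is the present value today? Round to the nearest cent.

Value at end of year 5: C / r = $12,700.00 / 0.131 = $96,946.5649
Discount to today: PV = $96,946.5649 / (1 + 0.131)^5 = $96,946.5649 / 1.850602 = $52,386.50

$52386.50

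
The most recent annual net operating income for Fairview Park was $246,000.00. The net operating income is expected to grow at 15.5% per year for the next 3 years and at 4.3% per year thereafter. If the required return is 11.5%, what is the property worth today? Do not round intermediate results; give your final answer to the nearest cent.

D_1 = 284130.00000
D_2 = 328170.15000
D_3 = 379036.52325
Terminal value at year 3: TV = D_3×(1+g_2)/(r−g_2) = 395335.09375/0.072 = 5490765.19097
P_0 = D_1/(1+r)^1 + D_2/(1+r)^2 + D_3/(1+r)^3 + TV/(1+r)^3
    = 254825.11211 + 263966.82017 + 273436.48188 + 3961031.25828 = 4753259.67242

$4753259.67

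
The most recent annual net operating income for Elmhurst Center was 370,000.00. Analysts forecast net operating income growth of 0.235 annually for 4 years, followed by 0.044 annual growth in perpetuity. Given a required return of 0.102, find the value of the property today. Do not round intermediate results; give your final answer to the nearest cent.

D_1 = 456950.00000
D_2 = 564333.25000
D_3 = 696951.56375
D_4 = 860735.18123
Terminal value at year 4: TV = D_4×(1+g_2)/(r−g_2) = 898607.52921/0.058 = 15493233.26216
P_0 = D_1/(1+r)^1 + D_2/(1+r)^2 + D_3/(1+r)^3 + D_4/(1+r)^4 + TV/(1+r)^4
    = 414655.17241 + 464699.76219 + 520784.21625 + 583637.48372 + 10505474.70701 = 12489251.34158

12489251.34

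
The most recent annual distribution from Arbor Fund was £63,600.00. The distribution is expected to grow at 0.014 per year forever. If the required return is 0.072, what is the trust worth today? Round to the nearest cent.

£1111903.45

D₁ = D₀ × (1 + g) = £63,600.00 × 1.014 = £64,490.4000
Growing perpetuity: P = D₁ / (r − g) = £64,490.4000 / (0.072 − 0.014) = £1,111,903.45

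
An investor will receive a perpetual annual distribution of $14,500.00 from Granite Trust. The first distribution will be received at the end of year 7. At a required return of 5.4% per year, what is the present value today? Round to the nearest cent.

Value at end of year 6: C / r = $14,500.00 / 0.054 = $268,518.5185
Discount to today: PV = $268,518.5185 / (1 + 0.054)^6 = $268,518.5185 / 1.371020 = $195,853.16

$195853.16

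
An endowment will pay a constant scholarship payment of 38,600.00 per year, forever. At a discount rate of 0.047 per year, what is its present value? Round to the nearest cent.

821276.60

Level perpetuity: PV = C / r = 38,600.00 / 0.047 = 821,276.60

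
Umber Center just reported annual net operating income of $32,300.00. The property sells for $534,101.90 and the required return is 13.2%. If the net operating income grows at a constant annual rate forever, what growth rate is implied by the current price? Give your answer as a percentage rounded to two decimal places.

6.74%

P = D₀(1+g)/(r−g) ⇒ P(r−g) = D₀(1+g) ⇒ g(P+D₀) = P·r − D₀
g = (P·r − D₀)/(P + D₀) = ($534,101.90×0.132 − $32,300.00) / ($534,101.90 + $32,300.00) = 0.067446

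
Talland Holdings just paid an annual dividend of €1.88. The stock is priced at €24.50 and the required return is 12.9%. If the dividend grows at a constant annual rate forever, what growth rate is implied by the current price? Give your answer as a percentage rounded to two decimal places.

P = D₀(1+g)/(r−g) ⇒ P(r−g) = D₀(1+g) ⇒ g(P+D₀) = P·r − D₀
g = (P·r − D₀)/(P + D₀) = (€24.50×0.129 − €1.88) / (€24.50 + €1.88) = 0.048541

4.85%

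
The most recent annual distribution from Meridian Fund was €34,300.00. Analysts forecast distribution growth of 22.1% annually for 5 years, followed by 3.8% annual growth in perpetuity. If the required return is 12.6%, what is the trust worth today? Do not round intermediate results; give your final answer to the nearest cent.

€826700.62

D_1 = 41880.30000
D_2 = 51135.84630
D_3 = 62436.86833
D_4 = 76235.41623
D_5 = 93083.44322
Terminal value at year 5: TV = D_5×(1+g_2)/(r−g_2) = 96620.61406/0.088 = 1097961.52345
P_0 = D_1/(1+r)^1 + D_2/(1+r)^2 + D_3/(1+r)^3 + D_4/(1+r)^4 + D_5/(1+r)^5 + TV/(1+r)^5
    = 37193.87211 + 40331.89862 + 43734.67870 + 47424.54946 + 51425.73259 + 606589.89123 = 826700.62272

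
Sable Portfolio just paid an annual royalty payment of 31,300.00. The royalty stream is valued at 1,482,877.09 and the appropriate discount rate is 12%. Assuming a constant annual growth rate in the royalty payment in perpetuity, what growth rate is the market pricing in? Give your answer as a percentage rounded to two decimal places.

P = D₀(1+g)/(r−g) ⇒ P(r−g) = D₀(1+g) ⇒ g(P+D₀) = P·r − D₀
g = (P·r − D₀)/(P + D₀) = (1,482,877.09×0.12 − 31,300.00) / (1,482,877.09 + 31,300.00) = 0.096848

9.68%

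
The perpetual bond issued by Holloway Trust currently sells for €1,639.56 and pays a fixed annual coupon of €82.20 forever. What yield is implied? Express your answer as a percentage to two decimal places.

P = C/r ⇒ r = C/P = €82.20/€1,639.56 = 0.050135

5.01%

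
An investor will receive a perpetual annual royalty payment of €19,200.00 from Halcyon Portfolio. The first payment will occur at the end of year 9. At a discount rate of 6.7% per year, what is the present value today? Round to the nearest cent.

€170573.31

Value at end of year 8: C / r = €19,200.00 / 0.067 = €286,567.1642
Discount to today: PV = €286,567.1642 / (1 + 0.067)^8 = €286,567.1642 / 1.680023 = €170,573.31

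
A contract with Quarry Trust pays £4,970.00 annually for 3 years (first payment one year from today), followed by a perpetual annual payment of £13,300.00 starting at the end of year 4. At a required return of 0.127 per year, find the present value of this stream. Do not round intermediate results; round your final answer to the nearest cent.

£84955.38

PV of 3-year annuity: £4,970.00 × [1 − (1+0.127)^−3] / 0.127 = 11794.96562
Perpetuity value at year 3: £13,300.00 / 0.127 = 104724.40945
PV of perpetuity: 104724.40945 / (1+0.127)^3 = 73160.41694
Total PV = 11794.96562 + 73160.41694 = 84955.38256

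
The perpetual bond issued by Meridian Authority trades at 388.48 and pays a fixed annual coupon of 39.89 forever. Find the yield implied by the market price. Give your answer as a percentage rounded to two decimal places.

10.27%

P = C/r ⇒ r = C/P = 39.89/388.48 = 0.102682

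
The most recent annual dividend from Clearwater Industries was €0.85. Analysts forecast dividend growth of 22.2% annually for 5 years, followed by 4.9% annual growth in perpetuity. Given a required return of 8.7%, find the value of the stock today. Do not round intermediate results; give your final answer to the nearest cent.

D_1 = 1.03870
D_2 = 1.26929
D_3 = 1.55107
D_4 = 1.89541
D_5 = 2.31619
Terminal value at year 5: TV = D_5×(1+g_2)/(r−g_2) = 2.42969/0.038 = 63.93915
P_0 = D_1/(1+r)^1 + D_2/(1+r)^2 + D_3/(1+r)^3 + D_4/(1+r)^4 + D_5/(1+r)^5 + TV/(1+r)^5
    = 0.95557 + 1.07424 + 1.20766 + 1.35764 + 1.52626 + 42.13268 = 48.25405

€48.25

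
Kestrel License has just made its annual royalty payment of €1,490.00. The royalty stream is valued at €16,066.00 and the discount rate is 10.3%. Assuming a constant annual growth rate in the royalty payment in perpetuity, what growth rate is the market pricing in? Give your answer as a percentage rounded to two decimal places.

0.94%

P = D₀(1+g)/(r−g) ⇒ P(r−g) = D₀(1+g) ⇒ g(P+D₀) = P·r − D₀
g = (P·r − D₀)/(P + D₀) = (€16,066.00×0.103 − €1,490.00) / (€16,066.00 + €1,490.00) = 0.009387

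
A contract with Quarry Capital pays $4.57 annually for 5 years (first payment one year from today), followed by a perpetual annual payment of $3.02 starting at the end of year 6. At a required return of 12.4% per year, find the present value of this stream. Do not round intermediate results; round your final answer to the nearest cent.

$29.89

PV of 5-year annuity: $4.57 × [1 − (1+0.124)^−5] / 0.124 = 16.31188
Perpetuity value at year 5: $3.02 / 0.124 = 24.35484
PV of perpetuity: 24.35484 / (1+0.124)^5 = 13.57543
Total PV = 16.31188 + 13.57543 = 29.88731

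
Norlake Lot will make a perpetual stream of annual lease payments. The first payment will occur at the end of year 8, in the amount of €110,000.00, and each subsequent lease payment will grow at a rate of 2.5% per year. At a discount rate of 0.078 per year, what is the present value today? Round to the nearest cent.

Value at end of year 7: C₁ / (r − g) = €110,000.00 / (0.078 − 0.025) = €2,075,471.6981
Discount to today: PV = €2,075,471.6981 / (1 + 0.078)^7 = €2,075,471.6981 / 1.691731 = €1,226,833.11

€1226833.11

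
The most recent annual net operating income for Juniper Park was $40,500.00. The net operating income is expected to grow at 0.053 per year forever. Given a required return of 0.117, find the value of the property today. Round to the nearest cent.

D₁ = D₀ × (1 + g) = $40,500.00 × 1.053 = $42,646.5000
Growing perpetuity: P = D₁ / (r − g) = $42,646.5000 / (0.117 − 0.053) = $666,351.56

$666351.56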